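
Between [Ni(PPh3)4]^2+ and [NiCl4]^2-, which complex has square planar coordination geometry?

For [Ni(PPh3)4]^2+: Ligand charges: triphenylphosphine is neutral. With an overall charge of +2 the nickel centre must be in the +2 oxidation state. Ni sits in group 10, so the d-electron count is 10 − 2 = 8. Triphenylphosphine is a strong-field ligand (high in the spectrochemical series). A 3d d⁸ ion with strong-field ligands gains enough CFSE to favour square planar over tetrahedral. → square planar.
For [NiCl4]^2-: Each chloride is −1; balancing the −2 overall charge requires Ni(II). Nickel is a group-10 element; Ni(II) is therefore d⁸. Chloride is a weak-field ligand. With weak-field ligands the CFSE gain from square planar is small, so a 3d d⁸ ion takes the sterically preferred tetrahedral geometry. → tetrahedral.

[Ni(PPh3)4]^2+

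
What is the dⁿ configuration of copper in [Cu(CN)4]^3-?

d10

Summing ligand charges against the −3 overall charge gives an oxidation state of +1 for copper.
Cu sits in group 11, so the d-electron count is 11 − 1 = 10.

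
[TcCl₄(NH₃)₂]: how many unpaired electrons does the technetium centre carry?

Summing ligand charges against the 0 overall charge gives an oxidation state of +4 for technetium.
Technetium is a group-7 element; Tc(IV) is therefore d³.
In an octahedral field the d³ configuration is t₂g³e_g⁰ (only one arrangement possible), giving 3 unpaired electrons.

3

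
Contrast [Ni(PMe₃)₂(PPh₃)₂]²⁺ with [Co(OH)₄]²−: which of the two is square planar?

For [Ni(PMe₃)₂(PPh₃)₂]²⁺: Trimethylphosphine is neutral; triphenylphosphine is neutral; balancing the +2 overall charge requires Ni(II). Ni sits in group 10, so the d-electron count is 10 − 2 = 8. Trimethylphosphine and triphenylphosphine are strong-field ligands (high in the spectrochemical series). A 3d d⁸ ion with strong-field ligands gains enough CFSE to favour square planar over tetrahedral. → square planar.
For [Co(OH)₄]²−: Summing ligand charges against the −2 overall charge gives an oxidation state of +2 for cobalt. Co sits in group 9, so the d-electron count is 9 − 2 = 7. For a high-spin 3d d⁷ ion with weak-field ligands the small Δₜ gives little square-planar CFSE advantage, so four ligands adopt the sterically favoured tetrahedral geometry. → tetrahedral.

[Ni(PMe₃)₂(PPh₃)₂]²⁺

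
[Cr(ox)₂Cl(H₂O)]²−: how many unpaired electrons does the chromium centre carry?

Summing ligand charges against the −2 overall charge gives an oxidation state of +3 for chromium.
Chromium is a group-6 element; Cr(III) is therefore d³.
Counting donor atoms: 2×oxalate (bidentate) → 4 donors; 1×chloride (monodentate) → 1 donor; 1×water (monodentate) → 1 donor. Coordination number = 6.
In an octahedral field the d³ configuration is t₂g³e_g⁰ (only one arrangement possible), giving 3 unpaired electrons.

3 unpaired electrons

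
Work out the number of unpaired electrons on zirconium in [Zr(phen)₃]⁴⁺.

0 unpaired electrons

Summing ligand charges against the +4 overall charge gives an oxidation state of +4 for zirconium.
Zr sits in group 4, so the d-electron count is 4 − 4 = 0.
Counting donor atoms: 3×1,10-phenanthroline (bidentate) → 6 donors. Coordination number = 6.
In an octahedral field the d⁰ configuration is t₂g⁰e_g⁰, giving 0 unpaired electrons.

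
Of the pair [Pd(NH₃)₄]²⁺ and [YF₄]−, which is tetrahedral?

For [Pd(NH₃)₄]²⁺: Ammonia is neutral; balancing the +2 overall charge requires Pd(II). Group 10 minus oxidation state 2 gives a d⁸ configuration. A 4d d⁸ ion has a large crystal-field splitting; square planar leaves the high-energy d_{x²−y²} orbital empty and maximises CFSE. → square planar.
For [YF₄]−: Ligand charges: each fluoride is −1. With an overall charge of −1 the yttrium centre must be in the +3 oxidation state. Yttrium is a group-3 element; Y(III) is therefore d⁰. A d⁰ ion has no crystal-field stabilisation preference between square planar and tetrahedral, so four ligands adopt the sterically favoured tetrahedral geometry. → tetrahedral.

[YF₄]−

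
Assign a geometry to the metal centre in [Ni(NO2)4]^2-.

square planar

Each nitro (N-bound nitrite) is −1; balancing the −2 overall charge requires Ni(II).
Nickel is a group-10 element; Ni(II) is therefore d⁸.
Coordination number: 4.
Nitro (N-bound nitrite) is a strong-field ligand (high in the spectrochemical series).
A 3d d⁸ ion with strong-field ligands gains enough CFSE to favour square planar over tetrahedral.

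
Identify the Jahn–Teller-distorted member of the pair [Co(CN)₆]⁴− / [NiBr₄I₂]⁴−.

[Co(CN)₆]⁴−: Each cyanide is −1; balancing the −4 overall charge requires Co(II). Group 9 minus oxidation state 2 gives a d⁷ configuration. Cyanide is a strong-field ligand (high in the spectrochemical series) for a first-row metal, so the complex is low-spin. The t₂g⁶e_g¹ (low-spin) configuration has an unevenly filled e_g set; the Jahn–Teller theorem predicts a tetragonal distortion (typically axial elongation) to lift the degeneracy.
[NiBr₄I₂]⁴−: Each bromide is −1; each iodide is −1; balancing the −4 overall charge requires Ni(II). Group 10 minus oxidation state 2 gives a d⁸ configuration. The d⁸ configuration leaves the e_g set evenly filled (or empty) — no strong Jahn–Teller driving force.

[Co(CN)₆]⁴−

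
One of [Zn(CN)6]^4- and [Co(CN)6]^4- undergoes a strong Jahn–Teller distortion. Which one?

[Zn(CN)6]^4-: Summing ligand charges against the −4 overall charge gives an oxidation state of +2 for zinc. Zinc is a group-12 element; Zn(II) is therefore d¹⁰. The d¹⁰ configuration leaves the e_g set evenly filled (or empty) — no strong Jahn–Teller driving force.
[Co(CN)6]^4-: Summing ligand charges against the −4 overall charge gives an oxidation state of +2 for cobalt. Co sits in group 9, so the d-electron count is 9 − 2 = 7. Cyanide is a strong-field ligand (high in the spectrochemical series) for a first-row metal, so the complex is low-spin. The t₂g⁶e_g¹ (low-spin) configuration has an unevenly filled e_g set; the Jahn–Teller theorem predicts a tetragonal distortion (typically axial elongation) to lift the degeneracy.

[Co(CN)6]^4-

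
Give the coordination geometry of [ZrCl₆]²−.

octahedral

Each chloride is −1; balancing the −2 overall charge requires Zr(IV).
Zr sits in group 4, so the d-electron count is 4 − 4 = 0.
With 6 monodentate ligands the coordination number is 6.
Six donors around a single metal centre give an octahedral coordination sphere.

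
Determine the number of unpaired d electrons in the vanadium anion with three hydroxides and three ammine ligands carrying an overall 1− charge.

3

Each hydroxide is −1; ammonia is neutral; balancing the −1 overall charge requires V(II).
Vanadium is a group-5 element; V(II) is therefore d³.
In an octahedral field the d³ configuration is t₂g³e_g⁰ (only one arrangement possible), giving 3 unpaired electrons.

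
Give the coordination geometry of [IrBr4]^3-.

Summing ligand charges against the −3 overall charge gives an oxidation state of +1 for iridium.
Iridium is a group-9 element; Ir(I) is therefore d⁸.
With 4 monodentate ligands the coordination number is 4.
A 5d d⁸ ion has a large crystal-field splitting; square planar leaves the high-energy d_{x²−y²} orbital empty and maximises CFSE.

square planar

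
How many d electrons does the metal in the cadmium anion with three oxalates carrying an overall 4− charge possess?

Ligand charges: each oxalate is −2. With an overall charge of −4 the cadmium centre must be in the +2 oxidation state.
Cadmium is a group-12 element; Cd(II) is therefore d¹⁰.

d10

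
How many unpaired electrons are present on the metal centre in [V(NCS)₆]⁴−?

Each isothiocyanate is −1; balancing the −4 overall charge requires V(II).
V sits in group 5, so the d-electron count is 5 − 2 = 3.
In an octahedral field the d³ configuration is t₂g³e_g⁰ (only one arrangement possible), giving 3 unpaired electrons.

3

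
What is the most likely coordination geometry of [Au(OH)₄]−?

square planar

Each hydroxide is −1; balancing the −1 overall charge requires Au(III).
Group 11 minus oxidation state 3 gives a d⁸ configuration.
Coordination number: 4.
A 5d d⁸ ion has a large crystal-field splitting; square planar leaves the high-energy d_{x²−y²} orbital empty and maximises CFSE.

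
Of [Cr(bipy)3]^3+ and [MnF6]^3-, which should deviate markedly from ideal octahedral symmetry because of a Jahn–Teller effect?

[Cr(bipy)3]^3+: 2,2′-bipyridine is neutral; balancing the +3 overall charge requires Cr(III). Group 6 minus oxidation state 3 gives a d³ configuration. The d³ configuration leaves the e_g set evenly filled (or empty) — no strong Jahn–Teller driving force.
[MnF6]^3-: Summing ligand charges against the −3 overall charge gives an oxidation state of +3 for manganese. Mn sits in group 7, so the d-electron count is 7 − 3 = 4. Fluoride is a weak-field ligand for a first-row metal, so the complex is high-spin. The t₂g³e_g¹ (high-spin) configuration has an unevenly filled e_g set; the Jahn–Teller theorem predicts a tetragonal distortion (typically axial elongation) to lift the degeneracy.

[MnF6]^3-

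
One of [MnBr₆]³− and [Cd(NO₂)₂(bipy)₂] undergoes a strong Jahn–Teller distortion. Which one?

[MnBr₆]³−

[MnBr₆]³−: Ligand charges: each bromide is −1. With an overall charge of −3 the manganese centre must be in the +3 oxidation state. Mn sits in group 7, so the d-electron count is 7 − 3 = 4. Bromide is a weak-field ligand for a first-row metal, so the complex is high-spin. The t₂g³e_g¹ (high-spin) configuration has an unevenly filled e_g set; the Jahn–Teller theorem predicts a tetragonal distortion (typically axial elongation) to lift the degeneracy.
[Cd(NO₂)₂(bipy)₂]: Summing ligand charges against the 0 overall charge gives an oxidation state of +2 for cadmium. Group 12 minus oxidation state 2 gives a d¹⁰ configuration. The d¹⁰ configuration leaves the e_g set evenly filled (or empty) — no strong Jahn–Teller driving force.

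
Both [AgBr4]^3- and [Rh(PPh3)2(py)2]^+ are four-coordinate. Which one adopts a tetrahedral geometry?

For [AgBr4]^3-: Ligand charges: each bromide is −1. With an overall charge of −3 the silver centre must be in the +1 oxidation state. Silver is a group-11 element; Ag(I) is therefore d¹⁰. A d¹⁰ ion has no crystal-field stabilisation preference between square planar and tetrahedral, so four ligands adopt the sterically favoured tetrahedral geometry. → tetrahedral.
For [Rh(PPh3)2(py)2]^+: Ligand charges: triphenylphosphine is neutral; pyridine is neutral. With an overall charge of +1 the rhodium centre must be in the +1 oxidation state. Group 9 minus oxidation state 1 gives a d⁸ configuration. A 4d d⁸ ion has a large crystal-field splitting; square planar leaves the high-energy d_{x²−y²} orbital empty and maximises CFSE. → square planar.

[AgBr4]^3-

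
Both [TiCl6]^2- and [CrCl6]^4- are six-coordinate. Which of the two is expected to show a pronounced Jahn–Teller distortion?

[CrCl6]^4-

[TiCl6]^2-: Each chloride is −1; balancing the −2 overall charge requires Ti(IV). Titanium is a group-4 element; Ti(IV) is therefore d⁰. The d⁰ configuration leaves the e_g set evenly filled (or empty) — no strong Jahn–Teller driving force.
[CrCl6]^4-: Each chloride is −1; balancing the −4 overall charge requires Cr(II). Group 6 minus oxidation state 2 gives a d⁴ configuration. Chloride is a weak-field ligand for a first-row metal, so the complex is high-spin. The t₂g³e_g¹ (high-spin) configuration has an unevenly filled e_g set; the Jahn–Teller theorem predicts a tetragonal distortion (typically axial elongation) to lift the degeneracy.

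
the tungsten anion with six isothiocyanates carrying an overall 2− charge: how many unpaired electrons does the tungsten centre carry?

2 unpaired electrons

Each isothiocyanate is −1; balancing the −2 overall charge requires W(IV).
Group 6 minus oxidation state 4 gives a d² configuration.
In an octahedral field the d² configuration is t₂g²e_g⁰ (only one arrangement possible), giving 2 unpaired electrons.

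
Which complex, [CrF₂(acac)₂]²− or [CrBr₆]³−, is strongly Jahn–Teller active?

[CrF₂(acac)₂]²−: Summing ligand charges against the −2 overall charge gives an oxidation state of +2 for chromium. Cr sits in group 6, so the d-electron count is 6 − 2 = 4. Acetylacetonate and fluoride are weak-field ligands for a first-row metal, so the complex is high-spin. The t₂g³e_g¹ (high-spin) configuration has an unevenly filled e_g set; the Jahn–Teller theorem predicts a tetragonal distortion (typically axial elongation) to lift the degeneracy.
[CrBr₆]³−: Summing ligand charges against the −3 overall charge gives an oxidation state of +3 for chromium. Chromium is a group-6 element; Cr(III) is therefore d³. The d³ configuration leaves the e_g set evenly filled (or empty) — no strong Jahn–Teller driving force.

[CrF₂(acac)₂]²−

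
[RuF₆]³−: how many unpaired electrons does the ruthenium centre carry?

1

Summing ligand charges against the −3 overall charge gives an oxidation state of +3 for ruthenium.
Ru sits in group 8, so the d-electron count is 8 − 3 = 5.
The spin state decides the count: a 4d ion has a large Δₒ and is invariably low-spin.
An octahedral low-spin d⁵ ion is t₂g⁵e_g⁰, giving 1 unpaired electron.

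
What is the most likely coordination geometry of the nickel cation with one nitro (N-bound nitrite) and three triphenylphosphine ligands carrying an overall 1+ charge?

square planar

Each nitro (N-bound nitrite) is −1; triphenylphosphine is neutral; balancing the +1 overall charge requires Ni(II).
Group 10 minus oxidation state 2 gives a d⁸ configuration.
Coordination number: 4.
Nitro (N-bound nitrite) and triphenylphosphine are strong-field ligands (high in the spectrochemical series).
A 3d d⁸ ion with strong-field ligands gains enough CFSE to favour square planar over tetrahedral.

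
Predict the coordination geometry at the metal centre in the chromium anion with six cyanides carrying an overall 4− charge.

Each cyanide is −1; balancing the −4 overall charge requires Cr(II).
Group 6 minus oxidation state 2 gives a d⁴ configuration.
Coordination number: 6.
Six donors around a single metal centre give an octahedral coordination sphere.

octahedral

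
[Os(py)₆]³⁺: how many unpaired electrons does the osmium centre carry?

1

Summing ligand charges against the +3 overall charge gives an oxidation state of +3 for osmium.
Os sits in group 8, so the d-electron count is 8 − 3 = 5.
The spin state decides the count: a 5d ion has a large Δₒ and is invariably low-spin.
An octahedral low-spin d⁵ ion is t₂g⁵e_g⁰, giving 1 unpaired electron.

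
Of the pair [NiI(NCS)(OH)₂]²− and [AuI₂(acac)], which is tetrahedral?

[NiI(NCS)(OH)₂]²−

For [NiI(NCS)(OH)₂]²−: Each iodide is −1; each isothiocyanate is −1; each hydroxide is −1; balancing the −2 overall charge requires Ni(II). Group 10 minus oxidation state 2 gives a d⁸ configuration. Hydroxide, iodide, and isothiocyanate are weak-field ligands. With weak-field ligands the CFSE gain from square planar is small, so a 3d d⁸ ion takes the sterically preferred tetrahedral geometry. → tetrahedral.
For [AuI₂(acac)]: Each iodide is −1; each acetylacetonate is −1; balancing the 0 overall charge requires Au(III). Gold is a group-11 element; Au(III) is therefore d⁸. A 5d d⁸ ion has a large crystal-field splitting; square planar leaves the high-energy d_{x²−y²} orbital empty and maximises CFSE. → square planar.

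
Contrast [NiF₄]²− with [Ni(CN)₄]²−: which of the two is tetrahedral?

[NiF₄]²−

For [NiF₄]²−: Each fluoride is −1; balancing the −2 overall charge requires Ni(II). Group 10 minus oxidation state 2 gives a d⁸ configuration. Fluoride is a weak-field ligand. With weak-field ligands the CFSE gain from square planar is small, so a 3d d⁸ ion takes the sterically preferred tetrahedral geometry. → tetrahedral.
For [Ni(CN)₄]²−: Summing ligand charges against the −2 overall charge gives an oxidation state of +2 for nickel. Nickel is a group-10 element; Ni(II) is therefore d⁸. Cyanide is a strong-field ligand (high in the spectrochemical series). A 3d d⁸ ion with strong-field ligands gains enough CFSE to favour square planar over tetrahedral. → square planar.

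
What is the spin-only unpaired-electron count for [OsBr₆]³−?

1

Summing ligand charges against the −3 overall charge gives an oxidation state of +3 for osmium.
Group 8 minus oxidation state 3 gives a d⁵ configuration.
The spin state decides the count: a 5d ion has a large Δₒ and is invariably low-spin.
An octahedral low-spin d⁵ ion is t₂g⁵e_g⁰, giving 1 unpaired electron.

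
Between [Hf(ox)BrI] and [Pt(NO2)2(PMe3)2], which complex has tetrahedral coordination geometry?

For [Hf(ox)BrI]: Summing ligand charges against the 0 overall charge gives an oxidation state of +4 for hafnium. Hf sits in group 4, so the d-electron count is 4 − 4 = 0. A d⁰ ion has no crystal-field stabilisation preference between square planar and tetrahedral, so four ligands adopt the sterically favoured tetrahedral geometry. → tetrahedral.
For [Pt(NO2)2(PMe3)2]: Each nitro (N-bound nitrite) is −1; trimethylphosphine is neutral; balancing the 0 overall charge requires Pt(II). Platinum is a group-10 element; Pt(II) is therefore d⁸. A 5d d⁸ ion has a large crystal-field splitting; square planar leaves the high-energy d_{x²−y²} orbital empty and maximises CFSE. → square planar.

[Hf(ox)BrI]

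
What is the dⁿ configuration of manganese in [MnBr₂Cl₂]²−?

Each bromide is −1; each chloride is −1; balancing the −2 overall charge requires Mn(II).
Group 7 minus oxidation state 2 gives a d⁵ configuration.

d⁵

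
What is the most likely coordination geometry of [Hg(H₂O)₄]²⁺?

Summing ligand charges against the +2 overall charge gives an oxidation state of +2 for mercury.
Group 12 minus oxidation state 2 gives a d¹⁰ configuration.
Coordination number: 4.
A d¹⁰ ion has no crystal-field stabilisation preference between square planar and tetrahedral, so four ligands adopt the sterically favoured tetrahedral geometry.

tetrahedral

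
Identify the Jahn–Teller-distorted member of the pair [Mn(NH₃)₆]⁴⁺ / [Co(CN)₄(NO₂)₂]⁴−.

[Mn(NH₃)₆]⁴⁺: Summing ligand charges against the +4 overall charge gives an oxidation state of +4 for manganese. Group 7 minus oxidation state 4 gives a d³ configuration. The d³ configuration leaves the e_g set evenly filled (or empty) — no strong Jahn–Teller driving force.
[Co(CN)₄(NO₂)₂]⁴−: Ligand charges: each cyanide is −1; each nitro (N-bound nitrite) is −1. With an overall charge of −4 the cobalt centre must be in the +2 oxidation state. Group 9 minus oxidation state 2 gives a d⁷ configuration. Cyanide and nitro (N-bound nitrite) are strong-field ligands (high in the spectrochemical series) for a first-row metal, so the complex is low-spin. The t₂g⁶e_g¹ (low-spin) configuration has an unevenly filled e_g set; the Jahn–Teller theorem predicts a tetragonal distortion (typically axial elongation) to lift the degeneracy.

[Co(CN)₄(NO₂)₂]⁴−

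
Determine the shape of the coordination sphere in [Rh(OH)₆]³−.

octahedral

Summing ligand charges against the −3 overall charge gives an oxidation state of +3 for rhodium.
Rh sits in group 9, so the d-electron count is 9 − 3 = 6.
With 6 monodentate ligands the coordination number is 6.
Six donors around a single metal centre give an octahedral coordination sphere.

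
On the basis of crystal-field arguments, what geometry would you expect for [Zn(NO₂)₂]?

linear

Each nitro (N-bound nitrite) is −1; balancing the 0 overall charge requires Zn(II).
Zn sits in group 12, so the d-electron count is 12 − 2 = 10.
Coordination number: 2.
A d¹⁰ ion with only two ligands adopts a linear arrangement (sp hybridisation; no CFSE preference).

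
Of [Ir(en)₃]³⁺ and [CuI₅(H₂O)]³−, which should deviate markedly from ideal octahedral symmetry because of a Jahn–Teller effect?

[CuI₅(H₂O)]³−

[Ir(en)₃]³⁺: Summing ligand charges against the +3 overall charge gives an oxidation state of +3 for iridium. Ir sits in group 9, so the d-electron count is 9 − 3 = 6. A 5d ion has a large Δₒ and is invariably low-spin. The d⁶ configuration leaves the e_g set evenly filled (or empty) — no strong Jahn–Teller driving force.
[CuI₅(H₂O)]³−: Each iodide is −1; water is neutral; balancing the −3 overall charge requires Cu(II). Copper is a group-11 element; Cu(II) is therefore d⁹. The t₂g⁶e_g³ configuration has an unevenly filled e_g set; the Jahn–Teller theorem predicts a tetragonal distortion (typically axial elongation) to lift the degeneracy.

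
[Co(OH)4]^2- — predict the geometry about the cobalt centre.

Summing ligand charges against the −2 overall charge gives an oxidation state of +2 for cobalt.
Co sits in group 9, so the d-electron count is 9 − 2 = 7.
Coordination number: 4.
Hydroxide is a weak-field ligand.
For a high-spin 3d d⁷ ion with weak-field ligands the small Δₜ gives little square-planar CFSE advantage, so four ligands adopt the sterically favoured tetrahedral geometry.

tetrahedral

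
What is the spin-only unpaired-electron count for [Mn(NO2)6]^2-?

3

Ligand charges: each nitro (N-bound nitrite) is −1. With an overall charge of −2 the manganese centre must be in the +4 oxidation state.
Group 7 minus oxidation state 4 gives a d³ configuration.
In an octahedral field the d³ configuration is t₂g³e_g⁰ (only one arrangement possible), giving 3 unpaired electrons.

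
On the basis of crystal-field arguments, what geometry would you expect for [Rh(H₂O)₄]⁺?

Ligand charges: water is neutral. With an overall charge of +1 the rhodium centre must be in the +1 oxidation state.
Group 9 minus oxidation state 1 gives a d⁸ configuration.
With 4 monodentate ligands the coordination number is 4.
A 4d d⁸ ion has a large crystal-field splitting; square planar leaves the high-energy d_{x²−y²} orbital empty and maximises CFSE.

square planar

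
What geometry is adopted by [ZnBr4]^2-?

tetrahedral

Ligand charges: each bromide is −1. With an overall charge of −2 the zinc centre must be in the +2 oxidation state.
Zinc is a group-12 element; Zn(II) is therefore d¹⁰.
With 4 monodentate ligands the coordination number is 4.
A d¹⁰ ion has no crystal-field stabilisation preference between square planar and tetrahedral, so four ligands adopt the sterically favoured tetrahedral geometry.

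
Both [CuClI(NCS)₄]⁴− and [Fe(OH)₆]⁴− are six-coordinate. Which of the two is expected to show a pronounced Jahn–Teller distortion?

[CuClI(NCS)₄]⁴−: Summing ligand charges against the −4 overall charge gives an oxidation state of +2 for copper. Cu sits in group 11, so the d-electron count is 11 − 2 = 9. The t₂g⁶e_g³ configuration has an unevenly filled e_g set; the Jahn–Teller theorem predicts a tetragonal distortion (typically axial elongation) to lift the degeneracy.
[Fe(OH)₆]⁴−: Summing ligand charges against the −4 overall charge gives an oxidation state of +2 for iron. Iron is a group-8 element; Fe(II) is therefore d⁶. Hydroxide is a weak-field ligand for a first-row metal, so the complex is high-spin. The d⁶ configuration leaves the e_g set evenly filled (or empty) — no strong Jahn–Teller driving force.

[CuClI(NCS)₄]⁴−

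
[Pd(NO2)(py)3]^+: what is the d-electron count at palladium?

d⁸

Ligand charges: each nitro (N-bound nitrite) is −1; pyridine is neutral. With an overall charge of +1 the palladium centre must be in the +2 oxidation state.
Pd sits in group 10, so the d-electron count is 10 − 2 = 8.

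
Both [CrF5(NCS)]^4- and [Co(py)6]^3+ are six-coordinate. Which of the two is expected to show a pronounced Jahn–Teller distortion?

[CrF5(NCS)]^4-: Ligand charges: each fluoride is −1; each isothiocyanate is −1. With an overall charge of −4 the chromium centre must be in the +2 oxidation state. Chromium is a group-6 element; Cr(II) is therefore d⁴. Fluoride and isothiocyanate are weak-field ligands for a first-row metal, so the complex is high-spin. The t₂g³e_g¹ (high-spin) configuration has an unevenly filled e_g set; the Jahn–Teller theorem predicts a tetragonal distortion (typically axial elongation) to lift the degeneracy.
[Co(py)6]^3+: Summing ligand charges against the +3 overall charge gives an oxidation state of +3 for cobalt. Co sits in group 9, so the d-electron count is 9 − 3 = 6. Co(III) has an exceptionally large octahedral splitting and is low-spin with essentially every ligand except fluoride. The d⁶ configuration leaves the e_g set evenly filled (or empty) — no strong Jahn–Teller driving force.

[CrF5(NCS)]^4-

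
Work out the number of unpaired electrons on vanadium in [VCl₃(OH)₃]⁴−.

Summing ligand charges against the −4 overall charge gives an oxidation state of +2 for vanadium.
Vanadium is a group-5 element; V(II) is therefore d³.
In an octahedral field the d³ configuration is t₂g³e_g⁰ (only one arrangement possible), giving 3 unpaired electrons.

3 unpaired electrons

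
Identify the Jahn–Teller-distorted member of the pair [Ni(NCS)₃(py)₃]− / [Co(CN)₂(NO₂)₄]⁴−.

[Ni(NCS)₃(py)₃]−: Ligand charges: each isothiocyanate is −1; pyridine is neutral. With an overall charge of −1 the nickel centre must be in the +2 oxidation state. Ni sits in group 10, so the d-electron count is 10 − 2 = 8. The d⁸ configuration leaves the e_g set evenly filled (or empty) — no strong Jahn–Teller driving force.
[Co(CN)₂(NO₂)₄]⁴−: Each cyanide is −1; each nitro (N-bound nitrite) is −1; balancing the −4 overall charge requires Co(II). Cobalt is a group-9 element; Co(II) is therefore d⁷. Cyanide and nitro (N-bound nitrite) are strong-field ligands (high in the spectrochemical series) for a first-row metal, so the complex is low-spin. The t₂g⁶e_g¹ (low-spin) configuration has an unevenly filled e_g set; the Jahn–Teller theorem predicts a tetragonal distortion (typically axial elongation) to lift the degeneracy.

[Co(CN)₂(NO₂)₄]⁴−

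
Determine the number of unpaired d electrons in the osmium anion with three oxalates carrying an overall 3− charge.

Summing ligand charges against the −3 overall charge gives an oxidation state of +3 for osmium.
Os sits in group 8, so the d-electron count is 8 − 3 = 5.
Counting donor atoms: 3×oxalate (bidentate) → 6 donors. Coordination number = 6.
The spin state decides the count: a 5d ion has a large Δₒ and is invariably low-spin.
An octahedral low-spin d⁵ ion is t₂g⁵e_g⁰, giving 1 unpaired electron.

1 unpaired electron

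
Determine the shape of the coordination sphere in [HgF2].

Each fluoride is −1; balancing the 0 overall charge requires Hg(II).
Hg sits in group 12, so the d-electron count is 12 − 2 = 10.
Coordination number: 2.
A d¹⁰ ion with only two ligands adopts a linear arrangement (sp hybridisation; no CFSE preference).

linear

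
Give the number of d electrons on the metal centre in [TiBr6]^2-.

d⁰

Each bromide is −1; balancing the −2 overall charge requires Ti(IV).
Ti sits in group 4, so the d-electron count is 4 − 4 = 0.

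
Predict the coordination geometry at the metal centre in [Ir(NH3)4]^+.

Ligand charges: ammonia is neutral. With an overall charge of +1 the iridium centre must be in the +1 oxidation state.
Iridium is a group-9 element; Ir(I) is therefore d⁸.
Coordination number: 4.
A 5d d⁸ ion has a large crystal-field splitting; square planar leaves the high-energy d_{x²−y²} orbital empty and maximises CFSE.

square planar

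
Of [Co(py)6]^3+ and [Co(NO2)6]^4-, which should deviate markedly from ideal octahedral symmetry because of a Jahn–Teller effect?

[Co(NO2)6]^4-

[Co(py)6]^3+: Pyridine is neutral; balancing the +3 overall charge requires Co(III). Group 9 minus oxidation state 3 gives a d⁶ configuration. Co(III) has an exceptionally large octahedral splitting and is low-spin with essentially every ligand except fluoride. The d⁶ configuration leaves the e_g set evenly filled (or empty) — no strong Jahn–Teller driving force.
[Co(NO2)6]^4-: Each nitro (N-bound nitrite) is −1; balancing the −4 overall charge requires Co(II). Co sits in group 9, so the d-electron count is 9 − 2 = 7. Nitro (N-bound nitrite) is a strong-field ligand (high in the spectrochemical series) for a first-row metal, so the complex is low-spin. The t₂g⁶e_g¹ (low-spin) configuration has an unevenly filled e_g set; the Jahn–Teller theorem predicts a tetragonal distortion (typically axial elongation) to lift the degeneracy.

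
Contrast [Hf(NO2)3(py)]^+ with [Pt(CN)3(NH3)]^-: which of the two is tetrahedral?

For [Hf(NO2)3(py)]^+: Each nitro (N-bound nitrite) is −1; pyridine is neutral; balancing the +1 overall charge requires Hf(IV). Group 4 minus oxidation state 4 gives a d⁰ configuration. A d⁰ ion has no crystal-field stabilisation preference between square planar and tetrahedral, so four ligands adopt the sterically favoured tetrahedral geometry. → tetrahedral.
For [Pt(CN)3(NH3)]^-: Ligand charges: each cyanide is −1; ammonia is neutral. With an overall charge of −1 the platinum centre must be in the +2 oxidation state. Group 10 minus oxidation state 2 gives a d⁸ configuration. A 5d d⁸ ion has a large crystal-field splitting; square planar leaves the high-energy d_{x²−y²} orbital empty and maximises CFSE. → square planar.

[Hf(NO2)3(py)]^+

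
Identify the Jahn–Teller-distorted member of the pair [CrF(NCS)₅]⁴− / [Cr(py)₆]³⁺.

[CrF(NCS)₅]⁴−

[CrF(NCS)₅]⁴−: Ligand charges: each fluoride is −1; each isothiocyanate is −1. With an overall charge of −4 the chromium centre must be in the +2 oxidation state. Group 6 minus oxidation state 2 gives a d⁴ configuration. Fluoride and isothiocyanate are weak-field ligands for a first-row metal, so the complex is high-spin. The t₂g³e_g¹ (high-spin) configuration has an unevenly filled e_g set; the Jahn–Teller theorem predicts a tetragonal distortion (typically axial elongation) to lift the degeneracy.
[Cr(py)₆]³⁺: Ligand charges: pyridine is neutral. With an overall charge of +3 the chromium centre must be in the +3 oxidation state. Group 6 minus oxidation state 3 gives a d³ configuration. The d³ configuration leaves the e_g set evenly filled (or empty) — no strong Jahn–Teller driving force.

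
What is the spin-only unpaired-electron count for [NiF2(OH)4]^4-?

Ligand charges: each fluoride is −1; each hydroxide is −1. With an overall charge of −4 the nickel centre must be in the +2 oxidation state.
Ni sits in group 10, so the d-electron count is 10 − 2 = 8.
In an octahedral field the d⁸ configuration is t₂g⁶e_g² (only one arrangement possible), giving 2 unpaired electrons.

2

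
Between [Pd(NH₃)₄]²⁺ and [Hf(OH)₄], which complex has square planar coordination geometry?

For [Pd(NH₃)₄]²⁺: Summing ligand charges against the +2 overall charge gives an oxidation state of +2 for palladium. Group 10 minus oxidation state 2 gives a d⁸ configuration. A 4d d⁸ ion has a large crystal-field splitting; square planar leaves the high-energy d_{x²−y²} orbital empty and maximises CFSE. → square planar.
For [Hf(OH)₄]: Each hydroxide is −1; balancing the 0 overall charge requires Hf(IV). Group 4 minus oxidation state 4 gives a d⁰ configuration. A d⁰ ion has no crystal-field stabilisation preference between square planar and tetrahedral, so four ligands adopt the sterically favoured tetrahedral geometry. → tetrahedral.

[Pd(NH₃)₄]²⁺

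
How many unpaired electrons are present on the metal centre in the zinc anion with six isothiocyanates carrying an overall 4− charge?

0

Summing ligand charges against the −4 overall charge gives an oxidation state of +2 for zinc.
Zn sits in group 12, so the d-electron count is 12 − 2 = 10.
In an octahedral field the d¹⁰ configuration is t₂g⁶e_g⁴, giving 0 unpaired electrons.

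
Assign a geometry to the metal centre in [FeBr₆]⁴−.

Each bromide is −1; balancing the −4 overall charge requires Fe(II).
Iron is a group-8 element; Fe(II) is therefore d⁶.
Coordination number: 6.
Six donors around a single metal centre give an octahedral coordination sphere.

octahedral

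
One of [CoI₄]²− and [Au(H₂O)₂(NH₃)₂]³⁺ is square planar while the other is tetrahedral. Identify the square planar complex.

For [CoI₄]²−: Summing ligand charges against the −2 overall charge gives an oxidation state of +2 for cobalt. Co sits in group 9, so the d-electron count is 9 − 2 = 7. For a high-spin 3d d⁷ ion with weak-field ligands the small Δₜ gives little square-planar CFSE advantage, so four ligands adopt the sterically favoured tetrahedral geometry. → tetrahedral.
For [Au(H₂O)₂(NH₃)₂]³⁺: Ligand charges: water is neutral; ammonia is neutral. With an overall charge of +3 the gold centre must be in the +3 oxidation state. Au sits in group 11, so the d-electron count is 11 − 3 = 8. A 5d d⁸ ion has a large crystal-field splitting; square planar leaves the high-energy d_{x²−y²} orbital empty and maximises CFSE. → square planar.

[Au(H₂O)₂(NH₃)₂]³⁺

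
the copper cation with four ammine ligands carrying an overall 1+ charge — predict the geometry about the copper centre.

Ammonia is neutral; balancing the +1 overall charge requires Cu(I).
Cu sits in group 11, so the d-electron count is 11 − 1 = 10.
With 4 monodentate ligands the coordination number is 4.
A d¹⁰ ion has no crystal-field stabilisation preference between square planar and tetrahedral, so four ligands adopt the sterically favoured tetrahedral geometry.

tetrahedral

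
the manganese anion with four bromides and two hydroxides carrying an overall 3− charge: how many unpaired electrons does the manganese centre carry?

Each bromide is −1; each hydroxide is −1; balancing the −3 overall charge requires Mn(III).
Group 7 minus oxidation state 3 gives a d⁴ configuration.
The spin state decides the count: Bromide and hydroxide are weak-field ligands for a first-row metal, so the complex is high-spin.
An octahedral high-spin d⁴ ion is t₂g³e_g¹, giving 4 unpaired electrons.

4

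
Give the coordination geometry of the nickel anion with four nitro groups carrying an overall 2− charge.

square planar

Ligand charges: each nitro (N-bound nitrite) is −1. With an overall charge of −2 the nickel centre must be in the +2 oxidation state.
Group 10 minus oxidation state 2 gives a d⁸ configuration.
Coordination number: 4.
Nitro (N-bound nitrite) is a strong-field ligand (high in the spectrochemical series).
A 3d d⁸ ion with strong-field ligands gains enough CFSE to favour square planar over tetrahedral.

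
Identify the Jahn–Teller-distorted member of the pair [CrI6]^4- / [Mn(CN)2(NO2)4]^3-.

[CrI6]^4-

[CrI6]^4-: Ligand charges: each iodide is −1. With an overall charge of −4 the chromium centre must be in the +2 oxidation state. Cr sits in group 6, so the d-electron count is 6 − 2 = 4. Iodide is a weak-field ligand for a first-row metal, so the complex is high-spin. The t₂g³e_g¹ (high-spin) configuration has an unevenly filled e_g set; the Jahn–Teller theorem predicts a tetragonal distortion (typically axial elongation) to lift the degeneracy.
[Mn(CN)2(NO2)4]^3-: Each cyanide is −1; each nitro (N-bound nitrite) is −1; balancing the −3 overall charge requires Mn(III). Mn sits in group 7, so the d-electron count is 7 − 3 = 4. Cyanide and nitro (N-bound nitrite) are strong-field ligands (high in the spectrochemical series) for a first-row metal, so the complex is low-spin. The d⁴ configuration leaves the e_g set evenly filled (or empty) — no strong Jahn–Teller driving force.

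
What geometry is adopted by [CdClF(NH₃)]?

Summing ligand charges against the 0 overall charge gives an oxidation state of +2 for cadmium.
Cadmium is a group-12 element; Cd(II) is therefore d¹⁰.
With 3 monodentate ligands the coordination number is 3.
Three ligands around a d¹⁰ centre minimise repulsion in a trigonal-planar arrangement.

trigonal planar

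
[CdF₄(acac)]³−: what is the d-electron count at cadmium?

Each fluoride is −1; each acetylacetonate is −1; balancing the −3 overall charge requires Cd(II).
Group 12 minus oxidation state 2 gives a d¹⁰ configuration.

d¹⁰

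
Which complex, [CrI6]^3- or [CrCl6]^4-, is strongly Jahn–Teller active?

[CrCl6]^4-

[CrI6]^3-: Ligand charges: each iodide is −1. With an overall charge of −3 the chromium centre must be in the +3 oxidation state. Group 6 minus oxidation state 3 gives a d³ configuration. The d³ configuration leaves the e_g set evenly filled (or empty) — no strong Jahn–Teller driving force.
[CrCl6]^4-: Summing ligand charges against the −4 overall charge gives an oxidation state of +2 for chromium. Cr sits in group 6, so the d-electron count is 6 − 2 = 4. Chloride is a weak-field ligand for a first-row metal, so the complex is high-spin. The t₂g³e_g¹ (high-spin) configuration has an unevenly filled e_g set; the Jahn–Teller theorem predicts a tetragonal distortion (typically axial elongation) to lift the degeneracy.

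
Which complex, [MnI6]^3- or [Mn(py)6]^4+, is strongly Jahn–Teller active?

[MnI6]^3-: Ligand charges: each iodide is −1. With an overall charge of −3 the manganese centre must be in the +3 oxidation state. Mn sits in group 7, so the d-electron count is 7 − 3 = 4. Iodide is a weak-field ligand for a first-row metal, so the complex is high-spin. The t₂g³e_g¹ (high-spin) configuration has an unevenly filled e_g set; the Jahn–Teller theorem predicts a tetragonal distortion (typically axial elongation) to lift the degeneracy.
[Mn(py)6]^4+: Ligand charges: pyridine is neutral. With an overall charge of +4 the manganese centre must be in the +4 oxidation state. Mn sits in group 7, so the d-electron count is 7 − 4 = 3. The d³ configuration leaves the e_g set evenly filled (or empty) — no strong Jahn–Teller driving force.

[MnI6]^3-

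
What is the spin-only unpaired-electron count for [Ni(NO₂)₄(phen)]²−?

2

Ligand charges: each nitro (N-bound nitrite) is −1; 1,10-phenanthroline is neutral. With an overall charge of −2 the nickel centre must be in the +2 oxidation state.
Ni sits in group 10, so the d-electron count is 10 − 2 = 8.
Counting donor atoms: 4×nitro (N-bound nitrite) (monodentate) → 4 donors; 1×1,10-phenanthroline (bidentate) → 2 donors. Coordination number = 6.
In an octahedral field the d⁸ configuration is t₂g⁶e_g² (only one arrangement possible), giving 2 unpaired electrons.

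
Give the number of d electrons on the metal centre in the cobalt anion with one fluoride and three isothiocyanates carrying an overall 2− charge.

d7

Each fluoride is −1; each isothiocyanate is −1; balancing the −2 overall charge requires Co(II).
Co sits in group 9, so the d-electron count is 9 − 2 = 7.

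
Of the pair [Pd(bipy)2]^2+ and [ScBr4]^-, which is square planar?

[Pd(bipy)2]^2+

For [Pd(bipy)2]^2+: 2,2′-bipyridine is neutral; balancing the +2 overall charge requires Pd(II). Palladium is a group-10 element; Pd(II) is therefore d⁸. A 4d d⁸ ion has a large crystal-field splitting; square planar leaves the high-energy d_{x²−y²} orbital empty and maximises CFSE. → square planar.
For [ScBr4]^-: Summing ligand charges against the −1 overall charge gives an oxidation state of +3 for scandium. Group 3 minus oxidation state 3 gives a d⁰ configuration. A d⁰ ion has no crystal-field stabilisation preference between square planar and tetrahedral, so four ligands adopt the sterically favoured tetrahedral geometry. → tetrahedral.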